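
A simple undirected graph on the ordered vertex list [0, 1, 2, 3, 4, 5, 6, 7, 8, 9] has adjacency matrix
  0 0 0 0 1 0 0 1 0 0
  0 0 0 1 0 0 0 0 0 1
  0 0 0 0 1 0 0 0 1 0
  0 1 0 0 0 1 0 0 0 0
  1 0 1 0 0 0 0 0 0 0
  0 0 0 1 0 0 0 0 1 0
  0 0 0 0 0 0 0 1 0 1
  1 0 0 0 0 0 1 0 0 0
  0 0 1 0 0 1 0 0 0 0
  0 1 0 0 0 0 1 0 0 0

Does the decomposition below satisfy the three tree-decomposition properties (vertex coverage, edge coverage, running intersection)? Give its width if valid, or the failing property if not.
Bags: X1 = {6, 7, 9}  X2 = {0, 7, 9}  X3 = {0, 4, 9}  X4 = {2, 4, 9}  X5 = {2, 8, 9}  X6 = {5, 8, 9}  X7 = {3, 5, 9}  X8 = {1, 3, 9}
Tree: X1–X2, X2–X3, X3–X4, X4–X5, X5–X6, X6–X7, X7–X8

Yes; width 2.

Checking the three conditions: (i) the bags cover all of {0, 1, 2, 3, 4, 5, 6, 7, 8, 9}; (ii) for each edge, some bag contains both endpoints; (iii) the bags containing any fixed vertex form a subtree. All hold, so the decomposition is valid with width 3 − 1 = 2.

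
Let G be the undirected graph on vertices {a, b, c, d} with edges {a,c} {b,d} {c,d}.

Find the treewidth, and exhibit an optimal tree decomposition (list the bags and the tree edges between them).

Treewidth 1.
One such decomposition:
Bags: B1 = {b, d}  B2 = {c, d}  B3 = {a, c}
Tree: B1–B2, B2–B3

The largest bag has 2 vertices, giving width 1; this decomposition certifies tw(G) ≤ 1. Since G has at least one edge (e.g. d–b), it is not an edgeless graph, so tw(G) ≥ 1. The upper and lower bounds meet at 1, so that is the treewidth.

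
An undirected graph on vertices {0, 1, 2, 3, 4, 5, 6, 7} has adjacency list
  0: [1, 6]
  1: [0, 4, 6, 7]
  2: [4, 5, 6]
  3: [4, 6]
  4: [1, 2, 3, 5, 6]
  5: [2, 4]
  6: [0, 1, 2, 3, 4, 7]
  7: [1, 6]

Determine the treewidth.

A width-2 tree decomposition is:
Bags: B1 = {2, 4, 6}  B2 = {1, 4, 6}  B3 = {3, 4, 6}  B4 = {0, 1, 6}  B5 = {2, 4, 5}  B6 = {1, 6, 7}
Tree: B1–B2, B2–B3, B2–B4, B1–B5, B2–B6
Each bag holds 3 vertices, so the decomposition has width 2, which upper-bounds the treewidth. On the other hand G contains the 3-clique {2, 4, 5}. A clique must lie in a single bag of any decomposition, so no decomposition can have width below 2. Hence tw(G) = 2 exactly.

2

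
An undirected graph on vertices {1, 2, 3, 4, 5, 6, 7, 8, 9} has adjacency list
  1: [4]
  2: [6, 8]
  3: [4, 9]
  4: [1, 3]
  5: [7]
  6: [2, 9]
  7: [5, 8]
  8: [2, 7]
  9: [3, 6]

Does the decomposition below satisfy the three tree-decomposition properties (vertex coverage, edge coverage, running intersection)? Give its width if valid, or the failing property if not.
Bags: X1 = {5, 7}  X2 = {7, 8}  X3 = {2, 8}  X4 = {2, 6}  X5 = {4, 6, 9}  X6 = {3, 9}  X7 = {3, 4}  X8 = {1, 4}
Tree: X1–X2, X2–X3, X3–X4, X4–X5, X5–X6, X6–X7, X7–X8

No — bags containing vertex 4 are not connected in the tree.

A tree decomposition must satisfy three properties: every vertex lies in some bag; for every edge, both endpoints lie together in some bag; and for every vertex, the bags containing it form a connected subtree. Here bags containing vertex 4 are not connected in the tree, so the decomposition is invalid.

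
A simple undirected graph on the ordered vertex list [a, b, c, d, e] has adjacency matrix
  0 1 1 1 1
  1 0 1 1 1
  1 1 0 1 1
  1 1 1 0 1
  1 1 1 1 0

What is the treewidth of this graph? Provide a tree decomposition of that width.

A single bag containing all 5 vertices is trivially a valid decomposition of width 4. Conversely, {a, b, c, d, e} is a clique of size 5, and the vertices of any clique must share a bag in every tree decomposition; so some bag has ≥ 5 vertices and tw(G) ≥ 4. Combining the bounds, tw(G) = 4.

Treewidth 4.
Bags: B1 = {a, b, c, d, e}
Tree: (single bag)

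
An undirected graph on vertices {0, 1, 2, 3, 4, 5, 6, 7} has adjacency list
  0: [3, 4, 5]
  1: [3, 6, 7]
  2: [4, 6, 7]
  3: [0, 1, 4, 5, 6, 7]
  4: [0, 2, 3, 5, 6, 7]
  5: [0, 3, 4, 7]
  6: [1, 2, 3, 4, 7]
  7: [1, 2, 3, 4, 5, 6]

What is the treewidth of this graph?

3

A width-3 tree decomposition is:
Bags: B1 = {3, 4, 6, 7}  B2 = {2, 4, 6, 7}  B3 = {3, 4, 5, 7}  B4 = {1, 3, 6, 7}  B5 = {0, 3, 4, 5}
Tree: B1–B2, B1–B3, B1–B4, B3–B5
Every bag has size at most 4, so the width is 4 − 1 = 3 and tw(G) ≤ 3. On the other hand G contains the 4-clique {2, 4, 6, 7}. A clique must lie in a single bag of any decomposition, so no decomposition can have width below 3. Hence tw(G) = 3 exactly.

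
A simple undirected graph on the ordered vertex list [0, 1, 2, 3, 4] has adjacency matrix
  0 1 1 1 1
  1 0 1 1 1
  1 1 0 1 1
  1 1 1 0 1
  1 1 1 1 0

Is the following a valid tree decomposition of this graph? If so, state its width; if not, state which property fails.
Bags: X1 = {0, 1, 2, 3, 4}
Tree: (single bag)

Vertex coverage: the bags together contain {0, 1, 2, 3, 4}, the full vertex set. Edge coverage: each edge of G has both endpoints in at least one bag. Running intersection: for every vertex, the bags containing it form a connected subtree. All three properties hold, so this is a valid tree decomposition of width max|bag| − 1 = 4, and hence tw(G) ≤ 4.

Yes; width 4.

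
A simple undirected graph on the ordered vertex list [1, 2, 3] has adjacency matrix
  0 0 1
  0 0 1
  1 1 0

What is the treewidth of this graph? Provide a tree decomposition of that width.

Treewidth 1.
One optimal decomposition is:
Bags: B1 = {1, 3}  B2 = {2, 3}
Tree: B1–B2

Each bag holds 2 vertices, so the decomposition has width 1, which upper-bounds the treewidth. Any graph with an edge has treewidth ≥ 1, and G has the edge 3–1. Hence tw(G) = 1 exactly.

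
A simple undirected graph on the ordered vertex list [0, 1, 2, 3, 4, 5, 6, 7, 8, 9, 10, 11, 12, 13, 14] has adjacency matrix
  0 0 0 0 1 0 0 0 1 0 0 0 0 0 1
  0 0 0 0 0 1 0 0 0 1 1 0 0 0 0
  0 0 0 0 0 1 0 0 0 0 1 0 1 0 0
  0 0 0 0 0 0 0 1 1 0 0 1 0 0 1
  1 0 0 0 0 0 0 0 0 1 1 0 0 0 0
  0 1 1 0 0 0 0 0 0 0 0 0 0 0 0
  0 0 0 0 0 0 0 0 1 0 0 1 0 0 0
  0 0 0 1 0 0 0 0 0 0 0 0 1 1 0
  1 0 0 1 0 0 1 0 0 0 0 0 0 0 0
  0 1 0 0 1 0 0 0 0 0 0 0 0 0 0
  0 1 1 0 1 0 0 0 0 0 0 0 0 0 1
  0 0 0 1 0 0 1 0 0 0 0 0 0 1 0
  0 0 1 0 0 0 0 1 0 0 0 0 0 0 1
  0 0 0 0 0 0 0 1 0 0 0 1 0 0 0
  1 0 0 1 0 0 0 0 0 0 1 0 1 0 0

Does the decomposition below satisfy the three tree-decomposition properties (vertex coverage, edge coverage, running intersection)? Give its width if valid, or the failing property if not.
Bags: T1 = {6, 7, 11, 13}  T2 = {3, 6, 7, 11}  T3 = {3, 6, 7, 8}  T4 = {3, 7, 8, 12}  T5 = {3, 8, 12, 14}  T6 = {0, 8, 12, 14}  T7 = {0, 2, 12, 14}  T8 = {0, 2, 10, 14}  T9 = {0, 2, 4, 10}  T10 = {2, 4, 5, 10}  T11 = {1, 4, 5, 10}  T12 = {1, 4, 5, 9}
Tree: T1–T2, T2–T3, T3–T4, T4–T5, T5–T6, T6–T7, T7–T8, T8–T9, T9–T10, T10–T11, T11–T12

Checking the three conditions: (i) the bags cover all of {0, 1, 2, 3, 4, 5, 6, 7, 8, 9, 10, 11, 12, 13, 14}; (ii) for each edge, some bag contains both endpoints; (iii) the bags containing any fixed vertex form a subtree. All hold, so the decomposition is valid with width 4 − 1 = 3.

Yes; width 3.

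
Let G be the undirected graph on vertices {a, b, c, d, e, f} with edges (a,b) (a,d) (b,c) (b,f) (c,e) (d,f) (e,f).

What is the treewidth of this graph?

A width-2 tree decomposition is:
Bags: B1 = {b, c, e}  B2 = {b, e, f}  B3 = {a, b, f}  B4 = {a, d, f}
Tree: B1–B2, B2–B3, B3–B4
Every bag has size at most 3, so the width is 3 − 1 = 2 and tw(G) ≤ 2. For the lower bound, G contains the cycle c–e–f–b–c, so G is not a forest; only forests have treewidth ≤ 1, hence tw(G) ≥ 2. Combining the bounds, tw(G) = 2.

2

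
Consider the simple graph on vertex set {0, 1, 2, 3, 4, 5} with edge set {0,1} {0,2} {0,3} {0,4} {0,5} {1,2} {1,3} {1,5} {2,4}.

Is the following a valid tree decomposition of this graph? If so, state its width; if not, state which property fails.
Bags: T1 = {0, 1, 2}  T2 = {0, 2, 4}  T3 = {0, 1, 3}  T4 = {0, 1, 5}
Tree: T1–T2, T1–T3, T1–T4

Yes; width 2.

Checking the three conditions: (i) the bags cover all of {0, 1, 2, 3, 4, 5}; (ii) for each edge, some bag contains both endpoints; (iii) the bags containing any fixed vertex form a subtree. All hold, so the decomposition is valid with width 3 − 1 = 2.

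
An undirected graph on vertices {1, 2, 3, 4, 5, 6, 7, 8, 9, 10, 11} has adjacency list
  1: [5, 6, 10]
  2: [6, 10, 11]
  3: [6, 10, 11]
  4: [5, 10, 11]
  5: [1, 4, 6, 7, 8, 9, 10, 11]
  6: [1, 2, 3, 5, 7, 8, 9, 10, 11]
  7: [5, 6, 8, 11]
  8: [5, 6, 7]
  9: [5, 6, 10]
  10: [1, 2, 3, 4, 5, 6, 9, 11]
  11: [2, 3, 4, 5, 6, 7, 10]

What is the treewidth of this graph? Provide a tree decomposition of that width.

The largest bag has 4 vertices, giving width 3; this decomposition certifies tw(G) ≤ 3. Conversely, {4, 5, 10, 11} is a clique of size 4, and the vertices of any clique must share a bag in every tree decomposition; so some bag has ≥ 4 vertices and tw(G) ≥ 3. Hence tw(G) = 3 exactly.

Treewidth 3.
One such decomposition:
Bags: B1 = {5, 6, 9, 10}  B2 = {5, 6, 10, 11}  B3 = {2, 6, 10, 11}  B4 = {4, 5, 10, 11}  B5 = {3, 6, 10, 11}  B6 = {5, 6, 7, 11}  B7 = {1, 5, 6, 10}  B8 = {5, 6, 7, 8}
Tree: B1–B2, B2–B3, B2–B4, B2–B5, B2–B6, B2–B7, B6–B8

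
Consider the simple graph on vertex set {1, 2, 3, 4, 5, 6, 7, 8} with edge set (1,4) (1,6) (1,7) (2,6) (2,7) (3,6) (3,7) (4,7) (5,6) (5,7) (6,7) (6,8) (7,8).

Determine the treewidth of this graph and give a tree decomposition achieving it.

The largest bag has 3 vertices, giving width 2; this decomposition certifies tw(G) ≤ 2. On the other hand G contains the 3-clique {1, 4, 7}. A clique must lie in a single bag of any decomposition, so no decomposition can have width below 2. The upper and lower bounds meet at 2, so that is the treewidth.

Treewidth 2.
One such decomposition:
Bags: B1 = {6, 7, 8}  B2 = {5, 6, 7}  B3 = {1, 6, 7}  B4 = {1, 4, 7}  B5 = {2, 6, 7}  B6 = {3, 6, 7}
Tree: B1–B2, B2–B3, B3–B4, B1–B5, B3–B6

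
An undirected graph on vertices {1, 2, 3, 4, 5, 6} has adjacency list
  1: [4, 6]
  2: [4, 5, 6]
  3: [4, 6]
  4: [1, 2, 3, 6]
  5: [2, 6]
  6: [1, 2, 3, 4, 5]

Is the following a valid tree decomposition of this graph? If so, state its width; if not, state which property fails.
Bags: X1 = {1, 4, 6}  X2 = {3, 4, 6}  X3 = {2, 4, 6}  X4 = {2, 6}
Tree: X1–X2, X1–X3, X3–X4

No — vertex 5 appears in no bag.

A tree decomposition must satisfy three properties: every vertex lies in some bag; for every edge, both endpoints lie together in some bag; and for every vertex, the bags containing it form a connected subtree. Here vertex 5 appears in no bag, so the decomposition is invalid.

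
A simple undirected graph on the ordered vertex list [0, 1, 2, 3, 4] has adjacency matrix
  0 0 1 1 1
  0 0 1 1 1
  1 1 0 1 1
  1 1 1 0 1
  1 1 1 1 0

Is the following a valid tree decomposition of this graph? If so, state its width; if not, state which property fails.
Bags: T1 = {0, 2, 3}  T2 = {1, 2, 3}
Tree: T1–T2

No — vertex 4 appears in no bag.

A tree decomposition must satisfy three properties: every vertex lies in some bag; for every edge, both endpoints lie together in some bag; and for every vertex, the bags containing it form a connected subtree. Here vertex 4 appears in no bag, so the decomposition is invalid.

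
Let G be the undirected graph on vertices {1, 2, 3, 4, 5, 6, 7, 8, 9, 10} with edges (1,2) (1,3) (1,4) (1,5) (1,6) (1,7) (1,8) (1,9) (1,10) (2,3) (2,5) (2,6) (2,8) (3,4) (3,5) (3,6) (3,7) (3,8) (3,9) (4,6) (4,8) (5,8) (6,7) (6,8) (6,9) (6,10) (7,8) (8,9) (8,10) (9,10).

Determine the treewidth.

4

A width-4 tree decomposition is:
Bags: B1 = {1, 3, 6, 8, 9}  B2 = {1, 2, 3, 6, 8}  B3 = {1, 6, 8, 9, 10}  B4 = {1, 3, 4, 6, 8}  B5 = {1, 2, 3, 5, 8}  B6 = {1, 3, 6, 7, 8}
Tree: B1–B2, B1–B3, B1–B4, B2–B5, B4–B6
Each bag holds 5 vertices, so the decomposition has width 4, which upper-bounds the treewidth. For the lower bound, the 5 vertices {1, 6, 8, 9, 10} are pairwise adjacent, and any tree decomposition puts a clique entirely inside one bag — forcing width ≥ 4. Therefore the treewidth is 4.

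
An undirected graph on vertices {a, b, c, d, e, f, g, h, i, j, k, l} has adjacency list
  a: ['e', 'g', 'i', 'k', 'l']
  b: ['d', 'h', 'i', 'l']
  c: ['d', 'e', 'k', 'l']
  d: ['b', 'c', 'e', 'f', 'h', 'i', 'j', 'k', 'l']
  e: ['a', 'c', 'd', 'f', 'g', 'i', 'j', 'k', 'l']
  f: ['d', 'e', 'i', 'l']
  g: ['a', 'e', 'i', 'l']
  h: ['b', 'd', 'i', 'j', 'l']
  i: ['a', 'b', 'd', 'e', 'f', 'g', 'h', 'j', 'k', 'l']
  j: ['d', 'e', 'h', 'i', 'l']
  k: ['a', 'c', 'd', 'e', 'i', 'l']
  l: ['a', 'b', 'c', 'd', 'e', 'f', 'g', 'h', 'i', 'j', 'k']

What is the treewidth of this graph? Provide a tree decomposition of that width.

Every bag has size at most 5, so the width is 5 − 1 = 4 and tw(G) ≤ 4. Conversely, {c, d, e, k, l} is a clique of size 5, and the vertices of any clique must share a bag in every tree decomposition; so some bag has ≥ 5 vertices and tw(G) ≥ 4. The upper and lower bounds meet at 4, so that is the treewidth.

Treewidth 4.
One optimal decomposition is:
Bags: B1 = {d, e, i, k, l}  B2 = {d, e, i, j, l}  B3 = {d, h, i, j, l}  B4 = {a, e, i, k, l}  B5 = {b, d, h, i, l}  B6 = {c, d, e, k, l}  B7 = {a, e, g, i, l}  B8 = {d, e, f, i, l}
Tree: B1–B2, B2–B3, B1–B4, B3–B5, B1–B6, B4–B7, B1–B8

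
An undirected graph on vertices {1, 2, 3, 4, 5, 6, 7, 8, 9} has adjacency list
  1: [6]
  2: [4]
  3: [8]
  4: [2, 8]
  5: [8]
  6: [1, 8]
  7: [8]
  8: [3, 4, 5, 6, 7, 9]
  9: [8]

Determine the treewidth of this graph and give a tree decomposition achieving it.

Every bag has size at most 2, so the width is 2 − 1 = 1 and tw(G) ≤ 1. Since G has at least one edge (e.g. 6–8), it is not an edgeless graph, so tw(G) ≥ 1. Hence tw(G) = 1 exactly.

Treewidth 1.
One optimal decomposition is:
Bags: B1 = {6, 8}  B2 = {4, 8}  B3 = {8, 9}  B4 = {1, 6}  B5 = {7, 8}  B6 = {5, 8}  B7 = {2, 4}  B8 = {3, 8}
Tree: B1–B2, B2–B3, B1–B4, B3–B5, B2–B6, B2–B7, B6–B8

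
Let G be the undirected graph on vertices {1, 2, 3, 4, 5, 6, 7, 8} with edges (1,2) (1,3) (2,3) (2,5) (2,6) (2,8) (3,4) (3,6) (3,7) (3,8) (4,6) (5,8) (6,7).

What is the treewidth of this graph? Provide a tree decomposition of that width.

Treewidth 2.
One such decomposition:
Bags: B1 = {2, 3, 6}  B2 = {1, 2, 3}  B3 = {2, 3, 8}  B4 = {2, 5, 8}  B5 = {3, 4, 6}  B6 = {3, 6, 7}
Tree: B1–B2, B1–B3, B3–B4, B1–B5, B5–B6

Each bag holds 3 vertices, so the decomposition has width 2, which upper-bounds the treewidth. On the other hand G contains the 3-clique {2, 3, 8}. A clique must lie in a single bag of any decomposition, so no decomposition can have width below 2. Therefore the treewidth is 2.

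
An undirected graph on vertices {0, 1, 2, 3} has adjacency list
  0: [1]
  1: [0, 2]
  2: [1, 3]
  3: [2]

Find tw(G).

1

A width-1 tree decomposition is:
Bags: B1 = {2, 3}  B2 = {1, 2}  B3 = {0, 1}
Tree: B1–B2, B2–B3
Every bag has size at most 2, so the width is 2 − 1 = 1 and tw(G) ≤ 1. Since G has at least one edge (e.g. 3–2), it is not an edgeless graph, so tw(G) ≥ 1. Therefore the treewidth is 1.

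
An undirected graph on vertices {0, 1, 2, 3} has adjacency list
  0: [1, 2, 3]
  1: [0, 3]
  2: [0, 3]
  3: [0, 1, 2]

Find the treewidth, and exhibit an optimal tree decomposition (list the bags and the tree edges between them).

Treewidth 2.
One such decomposition:
Bags: B1 = {0, 2, 3}  B2 = {0, 1, 3}
Tree: B1–B2

The largest bag has 3 vertices, giving width 2; this decomposition certifies tw(G) ≤ 2. Conversely, {0, 1, 3} is a clique of size 3, and the vertices of any clique must share a bag in every tree decomposition; so some bag has ≥ 3 vertices and tw(G) ≥ 2. Therefore the treewidth is 2.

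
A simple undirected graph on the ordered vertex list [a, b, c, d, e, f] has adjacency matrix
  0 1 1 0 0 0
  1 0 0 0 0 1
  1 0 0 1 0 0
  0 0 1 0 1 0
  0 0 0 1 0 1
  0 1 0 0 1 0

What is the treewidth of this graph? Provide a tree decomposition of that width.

The largest bag has 3 vertices, giving width 2; this decomposition certifies tw(G) ≤ 2. The edges a–b–f–e–d–c–a form a cycle, so G is not a tree and its treewidth is at least 2. Hence tw(G) = 2 exactly.

Treewidth 2.
Bags: B1 = {a, b, f}  B2 = {a, e, f}  B3 = {a, d, e}  B4 = {a, c, d}
Tree: B1–B2, B2–B3, B3–B4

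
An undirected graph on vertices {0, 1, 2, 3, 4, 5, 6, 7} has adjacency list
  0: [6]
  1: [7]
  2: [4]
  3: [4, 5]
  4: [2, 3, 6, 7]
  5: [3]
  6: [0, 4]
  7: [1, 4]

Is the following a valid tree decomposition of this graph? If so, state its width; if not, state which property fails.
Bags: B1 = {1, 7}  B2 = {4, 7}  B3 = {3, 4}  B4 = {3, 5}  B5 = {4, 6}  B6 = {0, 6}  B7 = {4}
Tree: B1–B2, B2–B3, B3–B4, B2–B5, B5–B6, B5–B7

No — vertex 2 appears in no bag.

A tree decomposition must satisfy three properties: every vertex lies in some bag; for every edge, both endpoints lie together in some bag; and for every vertex, the bags containing it form a connected subtree. Here vertex 2 appears in no bag, so the decomposition is invalid.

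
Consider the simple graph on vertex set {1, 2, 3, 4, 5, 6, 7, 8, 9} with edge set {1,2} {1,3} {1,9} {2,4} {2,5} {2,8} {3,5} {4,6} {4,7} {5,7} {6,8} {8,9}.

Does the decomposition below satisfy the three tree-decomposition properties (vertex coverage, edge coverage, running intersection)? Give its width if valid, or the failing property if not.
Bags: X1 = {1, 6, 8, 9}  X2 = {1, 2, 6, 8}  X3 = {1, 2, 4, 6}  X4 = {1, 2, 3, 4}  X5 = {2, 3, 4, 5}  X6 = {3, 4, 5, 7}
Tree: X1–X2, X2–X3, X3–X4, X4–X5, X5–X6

Yes; width 3.

Checking the three conditions: (i) the bags cover all of {1, 2, 3, 4, 5, 6, 7, 8, 9}; (ii) for each edge, some bag contains both endpoints; (iii) the bags containing any fixed vertex form a subtree. All hold, so the decomposition is valid with width 4 − 1 = 3.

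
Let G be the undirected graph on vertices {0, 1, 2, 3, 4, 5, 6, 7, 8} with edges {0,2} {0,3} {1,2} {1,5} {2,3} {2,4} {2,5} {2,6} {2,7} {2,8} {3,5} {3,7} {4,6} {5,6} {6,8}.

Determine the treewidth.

2

A width-2 tree decomposition is:
Bags: B1 = {2, 3, 5}  B2 = {1, 2, 5}  B3 = {2, 3, 7}  B4 = {2, 5, 6}  B5 = {2, 6, 8}  B6 = {0, 2, 3}  B7 = {2, 4, 6}
Tree: B1–B2, B1–B3, B1–B4, B4–B5, B3–B6, B4–B7
Each bag holds 3 vertices, so the decomposition has width 2, which upper-bounds the treewidth. Conversely, {1, 2, 5} is a clique of size 3, and the vertices of any clique must share a bag in every tree decomposition; so some bag has ≥ 3 vertices and tw(G) ≥ 2. Hence tw(G) = 2 exactly.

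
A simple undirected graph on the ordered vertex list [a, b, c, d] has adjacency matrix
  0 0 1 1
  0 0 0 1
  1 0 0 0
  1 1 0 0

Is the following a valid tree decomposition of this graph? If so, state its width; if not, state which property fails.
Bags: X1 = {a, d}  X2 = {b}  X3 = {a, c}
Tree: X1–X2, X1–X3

A tree decomposition must satisfy three properties: every vertex lies in some bag; for every edge, both endpoints lie together in some bag; and for every vertex, the bags containing it form a connected subtree. Here edge (d,b) lies in no bag, so the decomposition is invalid.

No — edge (d,b) lies in no bag.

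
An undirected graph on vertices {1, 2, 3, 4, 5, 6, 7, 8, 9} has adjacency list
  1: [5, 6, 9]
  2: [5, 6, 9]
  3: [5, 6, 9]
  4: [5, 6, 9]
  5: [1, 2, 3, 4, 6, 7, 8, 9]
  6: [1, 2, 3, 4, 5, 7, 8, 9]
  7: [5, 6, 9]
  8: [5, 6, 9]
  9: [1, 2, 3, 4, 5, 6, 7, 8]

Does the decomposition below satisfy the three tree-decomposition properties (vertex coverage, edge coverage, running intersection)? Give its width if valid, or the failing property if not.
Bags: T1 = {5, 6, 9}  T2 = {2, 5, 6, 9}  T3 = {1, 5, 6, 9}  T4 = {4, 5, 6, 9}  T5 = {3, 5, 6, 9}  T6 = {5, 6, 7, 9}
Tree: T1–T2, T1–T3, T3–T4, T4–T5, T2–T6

A tree decomposition must satisfy three properties: every vertex lies in some bag; for every edge, both endpoints lie together in some bag; and for every vertex, the bags containing it form a connected subtree. Here vertex 8 appears in no bag, so the decomposition is invalid.

No — vertex 8 appears in no bag.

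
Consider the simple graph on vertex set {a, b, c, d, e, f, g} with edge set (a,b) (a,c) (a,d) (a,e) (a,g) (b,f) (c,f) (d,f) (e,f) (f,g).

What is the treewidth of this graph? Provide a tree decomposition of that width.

The largest bag has 3 vertices, giving width 2; this decomposition certifies tw(G) ≤ 2. The edges f–b–a–c–f form a cycle, so G is not a tree and its treewidth is at least 2. The upper and lower bounds meet at 2, so that is the treewidth.

Treewidth 2.
One optimal decomposition is:
Bags: B1 = {a, b, f}  B2 = {a, c, f}  B3 = {a, f, g}  B4 = {a, e, f}  B5 = {a, d, f}
Tree: B1–B2, B2–B3, B3–B4, B4–B5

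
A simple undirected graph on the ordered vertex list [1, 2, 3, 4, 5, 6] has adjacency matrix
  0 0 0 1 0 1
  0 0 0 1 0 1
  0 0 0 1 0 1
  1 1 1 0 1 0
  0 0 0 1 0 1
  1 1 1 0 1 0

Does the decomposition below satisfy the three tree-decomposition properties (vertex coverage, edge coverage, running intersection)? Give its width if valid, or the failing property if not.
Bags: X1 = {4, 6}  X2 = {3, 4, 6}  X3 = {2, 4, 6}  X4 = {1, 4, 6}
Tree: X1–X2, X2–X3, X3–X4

A tree decomposition must satisfy three properties: every vertex lies in some bag; for every edge, both endpoints lie together in some bag; and for every vertex, the bags containing it form a connected subtree. Here vertex 5 appears in no bag, so the decomposition is invalid.

No — vertex 5 appears in no bag.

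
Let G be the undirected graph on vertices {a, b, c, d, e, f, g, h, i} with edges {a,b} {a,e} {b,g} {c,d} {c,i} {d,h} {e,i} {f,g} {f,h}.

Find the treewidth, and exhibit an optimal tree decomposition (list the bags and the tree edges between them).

Each bag holds 3 vertices, so the decomposition has width 2, which upper-bounds the treewidth. Since i–c–d–h–f–g–b–a–e–i is a cycle in G, G is not acyclic. Forests are exactly the graphs of treewidth ≤ 1, so tw(G) ≥ 2. Hence tw(G) = 2 exactly.

Treewidth 2.
One optimal decomposition is:
Bags: B1 = {c, d, i}  B2 = {d, h, i}  B3 = {f, h, i}  B4 = {f, g, i}  B5 = {b, g, i}  B6 = {a, b, i}  B7 = {a, e, i}
Tree: B1–B2, B2–B3, B3–B4, B4–B5, B5–B6, B6–B7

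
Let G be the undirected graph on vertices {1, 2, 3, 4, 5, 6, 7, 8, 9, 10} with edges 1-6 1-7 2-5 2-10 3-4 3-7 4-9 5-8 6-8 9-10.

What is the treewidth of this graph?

2

A width-2 tree decomposition is:
Bags: B1 = {2, 5, 10}  B2 = {5, 9, 10}  B3 = {4, 5, 9}  B4 = {3, 4, 5}  B5 = {3, 5, 7}  B6 = {1, 5, 7}  B7 = {1, 5, 6}  B8 = {5, 6, 8}
Tree: B1–B2, B2–B3, B3–B4, B4–B5, B5–B6, B6–B7, B7–B8
Every bag has size at most 3, so the width is 3 − 1 = 2 and tw(G) ≤ 2. The edges 5–2–10–9–4–3–7–1–6–8–5 form a cycle, so G is not a tree and its treewidth is at least 2. Therefore the treewidth is 2.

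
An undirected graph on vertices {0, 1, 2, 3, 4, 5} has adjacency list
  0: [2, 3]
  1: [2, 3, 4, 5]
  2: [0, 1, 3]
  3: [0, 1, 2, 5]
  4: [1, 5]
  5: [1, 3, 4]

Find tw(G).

A width-2 tree decomposition is:
Bags: B1 = {1, 2, 3}  B2 = {0, 2, 3}  B3 = {1, 3, 5}  B4 = {1, 4, 5}
Tree: B1–B2, B1–B3, B3–B4
Each bag holds 3 vertices, so the decomposition has width 2, which upper-bounds the treewidth. For the lower bound, the 3 vertices {0, 2, 3} are pairwise adjacent, and any tree decomposition puts a clique entirely inside one bag — forcing width ≥ 2. The upper and lower bounds meet at 2, so that is the treewidth.

2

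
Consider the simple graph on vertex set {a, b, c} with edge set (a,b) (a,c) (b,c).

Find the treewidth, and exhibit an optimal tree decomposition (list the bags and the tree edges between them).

Treewidth 2.
One such decomposition:
Bags: B1 = {a, b, c}
Tree: (single bag)

With just one bag of size 3, the width is 3 − 1 = 2, so tw(G) ≤ 2. On the other hand G contains the 3-clique {a, b, c}. A clique must lie in a single bag of any decomposition, so no decomposition can have width below 2. Combining the bounds, tw(G) = 2.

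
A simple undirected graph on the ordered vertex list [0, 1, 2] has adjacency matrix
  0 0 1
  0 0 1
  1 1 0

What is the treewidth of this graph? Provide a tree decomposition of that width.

Treewidth 1.
Bags: B1 = {0, 2}  B2 = {1, 2}
Tree: B1–B2

Each bag holds 2 vertices, so the decomposition has width 1, which upper-bounds the treewidth. Any graph with an edge has treewidth ≥ 1, and G has the edge 0–2. Therefore the treewidth is 1.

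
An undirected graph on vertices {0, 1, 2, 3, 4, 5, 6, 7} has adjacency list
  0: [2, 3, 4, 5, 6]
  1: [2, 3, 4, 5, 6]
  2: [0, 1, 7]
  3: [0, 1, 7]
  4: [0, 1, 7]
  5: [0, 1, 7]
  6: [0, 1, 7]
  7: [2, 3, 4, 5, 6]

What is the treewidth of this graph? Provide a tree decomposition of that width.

Every bag has size at most 4, so the width is 4 − 1 = 3 and tw(G) ≤ 3. For the lower bound: the 4 vertex sets {0,6}, {5,7}, {1}, {4} are disjoint, each induces a connected subgraph, and every pair is joined by at least one edge of G. Contracting each set to a single vertex therefore yields K_{4} as a minor, and since treewidth is minor-monotone, tw(G) ≥ tw(K_{4}) = 3. Therefore the treewidth is 3.

Treewidth 3.
One optimal decomposition is:
Bags: B1 = {0, 1, 6, 7}  B2 = {0, 1, 5, 7}  B3 = {0, 1, 4, 7}  B4 = {0, 1, 2, 7}  B5 = {0, 1, 3, 7}
Tree: B1–B2, B2–B3, B3–B4, B4–B5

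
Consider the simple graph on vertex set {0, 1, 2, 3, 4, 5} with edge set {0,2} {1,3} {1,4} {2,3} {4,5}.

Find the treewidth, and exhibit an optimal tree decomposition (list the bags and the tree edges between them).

Treewidth 1.
One optimal decomposition is:
Bags: B1 = {4, 5}  B2 = {1, 4}  B3 = {1, 3}  B4 = {2, 3}  B5 = {0, 2}
Tree: B1–B2, B2–B3, B3–B4, B4–B5

The largest bag has 2 vertices, giving width 1; this decomposition certifies tw(G) ≤ 1. Any graph with an edge has treewidth ≥ 1, and G has the edge 5–4. Combining the bounds, tw(G) = 1.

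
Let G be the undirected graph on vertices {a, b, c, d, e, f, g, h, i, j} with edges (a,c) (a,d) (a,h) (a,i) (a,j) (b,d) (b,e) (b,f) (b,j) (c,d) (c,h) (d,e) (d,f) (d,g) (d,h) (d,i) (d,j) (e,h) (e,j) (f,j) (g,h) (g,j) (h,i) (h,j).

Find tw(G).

A width-3 tree decomposition is:
Bags: B1 = {a, d, h, j}  B2 = {a, c, d, h}  B3 = {d, e, h, j}  B4 = {d, g, h, j}  B5 = {b, d, e, j}  B6 = {a, d, h, i}  B7 = {b, d, f, j}
Tree: B1–B2, B1–B3, B1–B4, B3–B5, B2–B6, B5–B7
Each bag holds 4 vertices, so the decomposition has width 3, which upper-bounds the treewidth. Conversely, {d, g, h, j} is a clique of size 4, and the vertices of any clique must share a bag in every tree decomposition; so some bag has ≥ 4 vertices and tw(G) ≥ 3. The upper and lower bounds meet at 3, so that is the treewidth.

3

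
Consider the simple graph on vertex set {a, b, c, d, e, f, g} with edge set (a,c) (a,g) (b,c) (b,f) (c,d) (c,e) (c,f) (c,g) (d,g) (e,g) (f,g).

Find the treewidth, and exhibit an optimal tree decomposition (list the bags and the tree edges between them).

Treewidth 2.
One optimal decomposition is:
Bags: B1 = {a, c, g}  B2 = {c, f, g}  B3 = {c, e, g}  B4 = {b, c, f}  B5 = {c, d, g}
Tree: B1–B2, B2–B3, B2–B4, B3–B5

Each bag holds 3 vertices, so the decomposition has width 2, which upper-bounds the treewidth. Conversely, {c, d, g} is a clique of size 3, and the vertices of any clique must share a bag in every tree decomposition; so some bag has ≥ 3 vertices and tw(G) ≥ 2. Therefore the treewidth is 2.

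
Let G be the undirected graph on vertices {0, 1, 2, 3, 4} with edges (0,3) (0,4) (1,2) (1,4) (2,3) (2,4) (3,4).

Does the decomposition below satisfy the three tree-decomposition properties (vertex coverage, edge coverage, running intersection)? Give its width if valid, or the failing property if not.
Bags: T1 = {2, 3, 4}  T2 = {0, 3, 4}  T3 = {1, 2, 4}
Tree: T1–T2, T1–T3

Yes; width 2.

Checking the three conditions: (i) the bags cover all of {0, 1, 2, 3, 4}; (ii) for each edge, some bag contains both endpoints; (iii) the bags containing any fixed vertex form a subtree. All hold, so the decomposition is valid with width 3 − 1 = 2.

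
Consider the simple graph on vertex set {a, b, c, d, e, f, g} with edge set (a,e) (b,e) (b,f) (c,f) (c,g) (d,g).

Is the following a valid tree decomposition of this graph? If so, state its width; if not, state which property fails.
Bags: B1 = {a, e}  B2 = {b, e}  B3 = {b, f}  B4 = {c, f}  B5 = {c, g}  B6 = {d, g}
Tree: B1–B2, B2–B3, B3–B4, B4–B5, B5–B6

Vertex coverage: the bags together contain {a, b, c, d, e, f, g}, the full vertex set. Edge coverage: each edge of G has both endpoints in at least one bag. Running intersection: for every vertex, the bags containing it form a connected subtree. All three properties hold, so this is a valid tree decomposition of width max|bag| − 1 = 1, and hence tw(G) ≤ 1.

Yes; width 1.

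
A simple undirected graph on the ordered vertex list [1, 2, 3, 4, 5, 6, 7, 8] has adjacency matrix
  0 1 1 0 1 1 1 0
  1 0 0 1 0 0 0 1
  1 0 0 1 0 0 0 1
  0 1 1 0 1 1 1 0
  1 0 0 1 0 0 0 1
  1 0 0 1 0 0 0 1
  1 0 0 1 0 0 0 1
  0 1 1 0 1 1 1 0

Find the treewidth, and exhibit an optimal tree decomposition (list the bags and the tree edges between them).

Treewidth 3.
Bags: B1 = {1, 2, 4, 8}  B2 = {1, 3, 4, 8}  B3 = {1, 4, 6, 8}  B4 = {1, 4, 7, 8}  B5 = {1, 4, 5, 8}
Tree: B1–B2, B2–B3, B3–B4, B4–B5

The largest bag has 4 vertices, giving width 3; this decomposition certifies tw(G) ≤ 3. For the lower bound: the 4 vertex sets {1,2}, {3,8}, {4}, {6} are disjoint, each induces a connected subgraph, and every pair is joined by at least one edge of G. Contracting each set to a single vertex therefore yields K_{4} as a minor, and since treewidth is minor-monotone, tw(G) ≥ tw(K_{4}) = 3. Therefore the treewidth is 3.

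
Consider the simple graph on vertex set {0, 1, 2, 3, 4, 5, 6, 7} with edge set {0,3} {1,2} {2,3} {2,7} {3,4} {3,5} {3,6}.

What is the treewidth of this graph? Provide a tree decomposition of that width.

Treewidth 1.
One optimal decomposition is:
Bags: B1 = {3, 6}  B2 = {2, 3}  B3 = {1, 2}  B4 = {0, 3}  B5 = {3, 5}  B6 = {2, 7}  B7 = {3, 4}
Tree: B1–B2, B2–B3, B2–B4, B2–B5, B2–B6, B1–B7

Each bag holds 2 vertices, so the decomposition has width 1, which upper-bounds the treewidth. Since G has at least one edge (e.g. 6–3), it is not an edgeless graph, so tw(G) ≥ 1. Hence tw(G) = 1 exactly.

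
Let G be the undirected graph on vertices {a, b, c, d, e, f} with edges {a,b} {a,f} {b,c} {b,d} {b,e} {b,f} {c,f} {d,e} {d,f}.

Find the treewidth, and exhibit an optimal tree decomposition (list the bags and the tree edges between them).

Every bag has size at most 3, so the width is 3 − 1 = 2 and tw(G) ≤ 2. For the lower bound, the 3 vertices {b, d, e} are pairwise adjacent, and any tree decomposition puts a clique entirely inside one bag — forcing width ≥ 2. The upper and lower bounds meet at 2, so that is the treewidth.

Treewidth 2.
One such decomposition:
Bags: B1 = {a, b, f}  B2 = {b, d, f}  B3 = {b, c, f}  B4 = {b, d, e}
Tree: B1–B2, B2–B3, B2–B4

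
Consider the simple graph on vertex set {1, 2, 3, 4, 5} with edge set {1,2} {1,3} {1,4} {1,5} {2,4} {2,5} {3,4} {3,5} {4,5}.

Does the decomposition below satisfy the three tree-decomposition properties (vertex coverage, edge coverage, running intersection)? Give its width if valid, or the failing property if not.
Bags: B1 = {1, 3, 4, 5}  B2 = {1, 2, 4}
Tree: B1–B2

No — edge (5,2) lies in no bag.

A tree decomposition must satisfy three properties: every vertex lies in some bag; for every edge, both endpoints lie together in some bag; and for every vertex, the bags containing it form a connected subtree. Here edge (5,2) lies in no bag, so the decomposition is invalid.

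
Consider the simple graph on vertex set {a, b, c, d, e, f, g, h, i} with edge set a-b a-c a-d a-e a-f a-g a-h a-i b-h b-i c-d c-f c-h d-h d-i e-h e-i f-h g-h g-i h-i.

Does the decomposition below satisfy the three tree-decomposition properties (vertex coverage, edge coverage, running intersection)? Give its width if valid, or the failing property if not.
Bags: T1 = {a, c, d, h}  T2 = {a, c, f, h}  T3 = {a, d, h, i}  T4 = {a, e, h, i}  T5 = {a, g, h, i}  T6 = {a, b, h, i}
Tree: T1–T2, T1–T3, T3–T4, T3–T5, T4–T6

Vertex coverage: the bags together contain {a, b, c, d, e, f, g, h, i}, the full vertex set. Edge coverage: each edge of G has both endpoints in at least one bag. Running intersection: for every vertex, the bags containing it form a connected subtree. All three properties hold, so this is a valid tree decomposition of width max|bag| − 1 = 3, and hence tw(G) ≤ 3.

Yes; width 3.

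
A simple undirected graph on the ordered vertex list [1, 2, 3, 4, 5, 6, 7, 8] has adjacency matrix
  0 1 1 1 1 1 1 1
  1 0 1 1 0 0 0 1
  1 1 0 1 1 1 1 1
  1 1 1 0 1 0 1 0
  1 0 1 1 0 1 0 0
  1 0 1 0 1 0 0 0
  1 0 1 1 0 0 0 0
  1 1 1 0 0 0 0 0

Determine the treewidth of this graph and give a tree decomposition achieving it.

Treewidth 3.
Bags: B1 = {1, 2, 3, 4}  B2 = {1, 3, 4, 5}  B3 = {1, 2, 3, 8}  B4 = {1, 3, 5, 6}  B5 = {1, 3, 4, 7}
Tree: B1–B2, B1–B3, B2–B4, B2–B5

The largest bag has 4 vertices, giving width 3; this decomposition certifies tw(G) ≤ 3. Conversely, {1, 2, 3, 8} is a clique of size 4, and the vertices of any clique must share a bag in every tree decomposition; so some bag has ≥ 4 vertices and tw(G) ≥ 3. Combining the bounds, tw(G) = 3.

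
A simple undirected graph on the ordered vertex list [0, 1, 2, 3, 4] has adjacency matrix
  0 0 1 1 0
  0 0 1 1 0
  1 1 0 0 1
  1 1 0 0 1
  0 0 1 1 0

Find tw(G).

A width-2 tree decomposition is:
Bags: B1 = {2, 3, 4}  B2 = {1, 2, 3}  B3 = {0, 2, 3}
Tree: B1–B2, B2–B3
Every bag has size at most 3, so the width is 3 − 1 = 2 and tw(G) ≤ 2. For the lower bound, G contains the cycle 4–2–1–3–4, so G is not a forest; only forests have treewidth ≤ 1, hence tw(G) ≥ 2. Therefore the treewidth is 2.

2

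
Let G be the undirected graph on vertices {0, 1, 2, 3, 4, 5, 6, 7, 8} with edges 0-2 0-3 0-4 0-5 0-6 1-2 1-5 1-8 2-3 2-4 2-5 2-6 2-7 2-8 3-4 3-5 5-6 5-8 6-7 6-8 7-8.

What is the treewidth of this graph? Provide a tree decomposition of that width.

The largest bag has 4 vertices, giving width 3; this decomposition certifies tw(G) ≤ 3. For the lower bound, the 4 vertices {0, 2, 3, 4} are pairwise adjacent, and any tree decomposition puts a clique entirely inside one bag — forcing width ≥ 3. Hence tw(G) = 3 exactly.

Treewidth 3.
Bags: B1 = {0, 2, 3, 5}  B2 = {0, 2, 5, 6}  B3 = {2, 5, 6, 8}  B4 = {1, 2, 5, 8}  B5 = {0, 2, 3, 4}  B6 = {2, 6, 7, 8}
Tree: B1–B2, B2–B3, B3–B4, B1–B5, B3–B6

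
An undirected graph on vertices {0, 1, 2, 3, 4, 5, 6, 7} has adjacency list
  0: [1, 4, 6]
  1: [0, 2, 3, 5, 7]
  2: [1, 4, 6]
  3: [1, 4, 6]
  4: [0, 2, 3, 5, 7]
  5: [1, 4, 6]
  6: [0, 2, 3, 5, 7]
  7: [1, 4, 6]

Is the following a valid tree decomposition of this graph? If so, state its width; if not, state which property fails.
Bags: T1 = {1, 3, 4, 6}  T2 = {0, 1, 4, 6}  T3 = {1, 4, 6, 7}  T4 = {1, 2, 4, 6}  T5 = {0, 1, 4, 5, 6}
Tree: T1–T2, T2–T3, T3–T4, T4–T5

A tree decomposition must satisfy three properties: every vertex lies in some bag; for every edge, both endpoints lie together in some bag; and for every vertex, the bags containing it form a connected subtree. Here bags containing vertex 0 are not connected in the tree, so the decomposition is invalid.

No — bags containing vertex 0 are not connected in the tree.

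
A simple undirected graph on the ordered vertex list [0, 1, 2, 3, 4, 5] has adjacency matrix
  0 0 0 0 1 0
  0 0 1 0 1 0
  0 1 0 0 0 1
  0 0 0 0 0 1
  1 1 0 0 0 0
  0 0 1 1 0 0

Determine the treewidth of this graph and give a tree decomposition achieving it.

Treewidth 1.
One optimal decomposition is:
Bags: B1 = {3, 5}  B2 = {2, 5}  B3 = {1, 2}  B4 = {1, 4}  B5 = {0, 4}
Tree: B1–B2, B2–B3, B3–B4, B4–B5

Every bag has size at most 2, so the width is 2 − 1 = 1 and tw(G) ≤ 1. G has an edge, so its treewidth is at least 1. Therefore the treewidth is 1.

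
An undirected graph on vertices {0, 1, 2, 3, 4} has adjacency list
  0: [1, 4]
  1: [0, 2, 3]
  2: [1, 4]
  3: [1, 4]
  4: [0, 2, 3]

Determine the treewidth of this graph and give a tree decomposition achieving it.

Every bag has size at most 3, so the width is 3 − 1 = 2 and tw(G) ≤ 2. Since 1–2–4–0–1 is a cycle in G, G is not acyclic. Forests are exactly the graphs of treewidth ≤ 1, so tw(G) ≥ 2. Therefore the treewidth is 2.

Treewidth 2.
One such decomposition:
Bags: B1 = {1, 2, 4}  B2 = {0, 1, 4}  B3 = {1, 3, 4}
Tree: B1–B2, B2–B3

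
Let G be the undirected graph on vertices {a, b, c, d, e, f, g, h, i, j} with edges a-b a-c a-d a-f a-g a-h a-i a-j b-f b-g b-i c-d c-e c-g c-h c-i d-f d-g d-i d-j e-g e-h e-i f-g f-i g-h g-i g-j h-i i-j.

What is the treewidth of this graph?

4

A width-4 tree decomposition is:
Bags: B1 = {a, c, d, g, i}  B2 = {a, d, g, i, j}  B3 = {a, c, g, h, i}  B4 = {a, d, f, g, i}  B5 = {a, b, f, g, i}  B6 = {c, e, g, h, i}
Tree: B1–B2, B1–B3, B2–B4, B4–B5, B3–B6
Every bag has size at most 5, so the width is 5 − 1 = 4 and tw(G) ≤ 4. Conversely, {c, e, g, h, i} is a clique of size 5, and the vertices of any clique must share a bag in every tree decomposition; so some bag has ≥ 5 vertices and tw(G) ≥ 4. Hence tw(G) = 4 exactly.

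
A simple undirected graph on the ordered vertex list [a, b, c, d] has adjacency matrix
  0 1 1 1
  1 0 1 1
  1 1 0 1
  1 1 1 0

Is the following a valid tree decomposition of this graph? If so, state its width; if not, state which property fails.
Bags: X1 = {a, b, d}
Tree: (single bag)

No — vertex c appears in no bag.

A tree decomposition must satisfy three properties: every vertex lies in some bag; for every edge, both endpoints lie together in some bag; and for every vertex, the bags containing it form a connected subtree. Here vertex c appears in no bag, so the decomposition is invalid.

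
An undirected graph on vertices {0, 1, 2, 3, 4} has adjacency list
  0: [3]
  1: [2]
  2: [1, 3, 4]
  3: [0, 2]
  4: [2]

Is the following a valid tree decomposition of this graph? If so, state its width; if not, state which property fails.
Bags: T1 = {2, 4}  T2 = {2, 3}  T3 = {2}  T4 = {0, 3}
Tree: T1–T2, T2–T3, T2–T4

A tree decomposition must satisfy three properties: every vertex lies in some bag; for every edge, both endpoints lie together in some bag; and for every vertex, the bags containing it form a connected subtree. Here vertex 1 appears in no bag, so the decomposition is invalid.

No — vertex 1 appears in no bag.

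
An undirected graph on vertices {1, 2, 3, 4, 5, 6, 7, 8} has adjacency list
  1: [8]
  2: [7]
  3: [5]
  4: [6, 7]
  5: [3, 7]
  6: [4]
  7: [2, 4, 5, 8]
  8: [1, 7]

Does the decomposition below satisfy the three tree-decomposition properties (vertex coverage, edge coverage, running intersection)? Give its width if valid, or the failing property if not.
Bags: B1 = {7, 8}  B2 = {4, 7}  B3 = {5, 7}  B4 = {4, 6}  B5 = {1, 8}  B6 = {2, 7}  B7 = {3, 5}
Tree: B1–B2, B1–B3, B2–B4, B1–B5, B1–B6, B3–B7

Yes; width 1.

Checking the three conditions: (i) the bags cover all of {1, 2, 3, 4, 5, 6, 7, 8}; (ii) for each edge, some bag contains both endpoints; (iii) the bags containing any fixed vertex form a subtree. All hold, so the decomposition is valid with width 2 − 1 = 1.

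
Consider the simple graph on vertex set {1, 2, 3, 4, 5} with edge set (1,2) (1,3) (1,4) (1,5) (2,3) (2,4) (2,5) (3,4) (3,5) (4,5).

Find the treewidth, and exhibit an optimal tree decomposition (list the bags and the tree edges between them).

A single bag containing all 5 vertices is trivially a valid decomposition of width 4. Conversely, {1, 2, 3, 4, 5} is a clique of size 5, and the vertices of any clique must share a bag in every tree decomposition; so some bag has ≥ 5 vertices and tw(G) ≥ 4. Combining the bounds, tw(G) = 4.

Treewidth 4.
Bags: B1 = {1, 2, 3, 4, 5}
Tree: (single bag)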